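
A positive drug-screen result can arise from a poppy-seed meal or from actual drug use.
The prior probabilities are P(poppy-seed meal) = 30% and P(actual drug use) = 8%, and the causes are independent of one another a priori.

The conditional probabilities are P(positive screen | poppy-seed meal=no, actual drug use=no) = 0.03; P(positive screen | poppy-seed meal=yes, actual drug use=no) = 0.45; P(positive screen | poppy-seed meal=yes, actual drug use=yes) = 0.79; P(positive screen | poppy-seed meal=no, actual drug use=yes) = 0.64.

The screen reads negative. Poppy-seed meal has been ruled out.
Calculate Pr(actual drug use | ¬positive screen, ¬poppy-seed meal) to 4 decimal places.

Pr(actual drug use | ¬positive screen, ¬poppy-seed meal) ≈ 0.0313

P(¬positive screen | ¬poppy-seed meal) = 0.97*0.92 + 0.36*0.08 = 0.892400 + 0.028800 = 0.921200
Of this, 0.028800 comes from 0.36*0.08 (the actual drug use=true cases).
P(actual drug use | ¬positive screen, ¬poppy-seed meal) = 0.028800 / 0.921200 ≈ 0.0313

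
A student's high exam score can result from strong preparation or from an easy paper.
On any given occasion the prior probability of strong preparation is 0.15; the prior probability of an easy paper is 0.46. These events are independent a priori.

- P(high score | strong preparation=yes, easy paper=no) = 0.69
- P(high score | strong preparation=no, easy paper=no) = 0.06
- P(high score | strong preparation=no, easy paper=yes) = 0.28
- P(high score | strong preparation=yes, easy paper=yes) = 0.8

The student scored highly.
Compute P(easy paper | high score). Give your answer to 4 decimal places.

Numerator (weight on configurations with easy paper): 0.109480 + 0.055200 = 0.164680
Normalizer over all consistent configurations: 0.06×0.85×0.54 + 0.28×0.85×0.46 + 0.69×0.15×0.54 + 0.8×0.15×0.46 = 0.248110
Posterior = 0.164680 / 0.248110 ≈ 0.6637

P(easy paper | high score) ≈ 0.6637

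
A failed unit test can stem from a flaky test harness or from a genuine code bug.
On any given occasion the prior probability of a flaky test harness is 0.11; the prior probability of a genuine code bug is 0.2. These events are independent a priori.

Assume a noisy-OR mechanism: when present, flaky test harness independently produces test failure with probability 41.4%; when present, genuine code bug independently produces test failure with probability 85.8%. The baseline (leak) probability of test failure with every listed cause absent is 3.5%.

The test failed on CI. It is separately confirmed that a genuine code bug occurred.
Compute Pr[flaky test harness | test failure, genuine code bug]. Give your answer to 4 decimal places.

Pr[flaky test harness | test failure, genuine code bug] ≈ 0.1164

Under noisy-OR, P(test failure | causes) = 1 − (1−0.035)·∏(1−qᵢ) over the active causes.
P(test failure | genuine code bug) = 0.86297·0.89 + 0.9197·0.11 = 0.768043 + 0.101167 = 0.869210
Restricting to configurations with flaky test harness present: 0.9197·0.11 = 0.101167.
Hence the posterior is 0.101167/0.869210 ≈ 0.1164.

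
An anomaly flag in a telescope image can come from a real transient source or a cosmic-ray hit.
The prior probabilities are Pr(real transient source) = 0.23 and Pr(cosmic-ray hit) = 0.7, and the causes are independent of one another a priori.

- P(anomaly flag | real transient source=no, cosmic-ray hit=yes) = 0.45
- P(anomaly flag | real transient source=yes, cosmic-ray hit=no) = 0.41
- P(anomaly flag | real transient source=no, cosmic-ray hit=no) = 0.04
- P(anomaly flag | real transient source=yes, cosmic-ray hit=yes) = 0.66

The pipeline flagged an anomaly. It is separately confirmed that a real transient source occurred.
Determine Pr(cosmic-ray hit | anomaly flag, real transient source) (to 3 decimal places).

Pr(cosmic-ray hit | anomaly flag, real transient source) ≈ 0.790

Sum P(anomaly flag|·) weighted by the priors over both values of cosmic-ray hit:
  P(anomaly flag | real transient source) = 0.41*0.3 + 0.66*0.7
        = 0.123000 + 0.462000 = 0.585000
The terms with cosmic-ray hit present sum to 0.462000, so
  P(cosmic-ray hit | anomaly flag, real transient source) = 0.462000 / 0.585000 ≈ 0.790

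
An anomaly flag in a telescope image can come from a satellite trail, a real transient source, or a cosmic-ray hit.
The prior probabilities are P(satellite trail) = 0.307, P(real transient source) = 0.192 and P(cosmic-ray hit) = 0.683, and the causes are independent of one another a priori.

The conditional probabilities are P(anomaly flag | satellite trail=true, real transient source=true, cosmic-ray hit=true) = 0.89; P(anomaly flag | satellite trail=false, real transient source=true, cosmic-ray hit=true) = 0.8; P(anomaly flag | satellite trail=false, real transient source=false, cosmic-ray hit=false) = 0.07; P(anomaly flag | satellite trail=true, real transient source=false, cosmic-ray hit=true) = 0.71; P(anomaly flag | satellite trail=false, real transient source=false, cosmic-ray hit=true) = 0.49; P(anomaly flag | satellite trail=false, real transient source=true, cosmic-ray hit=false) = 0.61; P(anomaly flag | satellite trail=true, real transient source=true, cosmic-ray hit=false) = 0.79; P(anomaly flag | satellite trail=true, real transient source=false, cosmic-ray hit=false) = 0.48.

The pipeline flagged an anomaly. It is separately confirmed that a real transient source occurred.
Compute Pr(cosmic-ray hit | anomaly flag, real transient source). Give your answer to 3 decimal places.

Pr(cosmic-ray hit | anomaly flag, real transient source) ≈ 0.728

P(anomaly flag | real transient source) = 0.61×0.693×0.317 + 0.8×0.693×0.683 + 0.79×0.307×0.317 + 0.89×0.307×0.683 = 0.134005 + 0.378655 + 0.076882 + 0.186616 = 0.776158
Restricting to configurations with cosmic-ray hit present: 0.378655 + 0.186616 = 0.565271.
P(cosmic-ray hit | anomaly flag, real transient source) = 0.565271 / 0.776158 ≈ 0.728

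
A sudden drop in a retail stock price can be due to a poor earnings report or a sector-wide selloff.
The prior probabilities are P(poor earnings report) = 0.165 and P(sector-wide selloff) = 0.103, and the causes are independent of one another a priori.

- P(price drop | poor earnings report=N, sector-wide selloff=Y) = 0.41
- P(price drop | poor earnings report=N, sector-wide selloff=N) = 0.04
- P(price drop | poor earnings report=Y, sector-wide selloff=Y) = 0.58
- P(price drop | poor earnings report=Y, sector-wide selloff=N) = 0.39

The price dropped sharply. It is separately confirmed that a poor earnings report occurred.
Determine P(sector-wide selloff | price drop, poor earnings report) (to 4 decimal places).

P(sector-wide selloff | price drop, poor earnings report) ≈ 0.1459

Weight on sector-wide selloff=true, given the evidence: 0.58·0.103 = 0.059740
The normalizing constant is 0.39·0.897 + 0.58·0.103 = 0.409570
P(sector-wide selloff | price drop, poor earnings report) = 0.059740/0.409570 ≈ 0.1459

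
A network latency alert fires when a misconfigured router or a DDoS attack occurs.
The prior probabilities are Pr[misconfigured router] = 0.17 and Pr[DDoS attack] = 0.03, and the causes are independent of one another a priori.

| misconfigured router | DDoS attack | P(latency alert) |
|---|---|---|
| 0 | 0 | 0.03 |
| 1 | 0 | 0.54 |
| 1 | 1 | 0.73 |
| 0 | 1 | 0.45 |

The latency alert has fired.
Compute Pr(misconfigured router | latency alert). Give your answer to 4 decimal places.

Enumerate the 4 (misconfigured router, DDoS attack) configurations and weight by the priors:
  P(latency alert) = 0.03·0.83·0.97 + 0.45·0.83·0.03 + 0.54·0.17·0.97 + 0.73·0.17·0.03
        = 0.024153 + 0.011205 + 0.089046 + 0.003723 = 0.128127
Keeping only the misconfigured router-present terms gives 0.092769, so
  P(misconfigured router | latency alert) = 0.092769 / 0.128127 ≈ 0.7240

Pr(misconfigured router | latency alert) ≈ 0.7240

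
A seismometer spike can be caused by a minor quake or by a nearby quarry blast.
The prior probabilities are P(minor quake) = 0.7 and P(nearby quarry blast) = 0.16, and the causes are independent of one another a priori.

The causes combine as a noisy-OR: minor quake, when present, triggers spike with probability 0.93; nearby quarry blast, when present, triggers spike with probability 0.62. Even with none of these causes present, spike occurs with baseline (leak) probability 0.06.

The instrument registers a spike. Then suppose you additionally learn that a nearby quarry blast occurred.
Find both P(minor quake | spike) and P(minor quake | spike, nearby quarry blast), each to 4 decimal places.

P(minor quake | spike) ≈ 0.9347; P(minor quake | spike, nearby quarry blast) ≈ 0.7797

Under noisy-OR, P(spike | causes) = 1 − (1−0.06)·∏(1−qᵢ) over the active causes.
P(spike) = 0.06*0.3*0.84 + 0.6428*0.3*0.16 + 0.9342*0.7*0.84 + 0.974996*0.7*0.16 = 0.015120 + 0.030854 + 0.549310 + 0.109200 = 0.704484
The minor quake-present share is 0.549310 + 0.109200 = 0.658510.
So P(minor quake | spike) = 0.658510/0.704484 ≈ 0.9347.

With the extra evidence:
By total probability over both values of minor quake:
  P(spike | nearby quarry blast) = 0.6428*0.3 + 0.974996*0.7
        = 0.192840 + 0.682497 = 0.875337
Configurations with minor quake contribute 0.682497, so
  P(minor quake | spike, nearby quarry blast) = 0.682497 / 0.875337 ≈ 0.7797
The drop from 0.9347 to 0.7797 is the explaining-away (discounting) effect.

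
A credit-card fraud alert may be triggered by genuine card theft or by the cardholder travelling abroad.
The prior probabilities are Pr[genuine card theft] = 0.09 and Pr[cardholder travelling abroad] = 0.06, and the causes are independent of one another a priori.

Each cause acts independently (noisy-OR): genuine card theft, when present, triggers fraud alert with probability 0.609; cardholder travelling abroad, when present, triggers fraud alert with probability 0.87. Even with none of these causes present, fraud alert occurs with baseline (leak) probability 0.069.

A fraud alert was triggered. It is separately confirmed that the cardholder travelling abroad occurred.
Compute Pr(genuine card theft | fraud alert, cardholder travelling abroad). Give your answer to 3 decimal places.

Pr(genuine card theft | fraud alert, cardholder travelling abroad) ≈ 0.097

Under noisy-OR, P(fraud alert | causes) = 1 − (1−0.069)·∏(1−qᵢ) over the active causes.
Enumerate both values of genuine card theft and weight by the priors:
  P(fraud alert | cardholder travelling abroad) = 0.87897×0.91 + 0.952677×0.09
        = 0.799863 + 0.085741 = 0.885604
Keeping only the genuine card theft-present terms gives 0.085741, so
  P(genuine card theft | fraud alert, cardholder travelling abroad) = 0.085741 / 0.885604 ≈ 0.097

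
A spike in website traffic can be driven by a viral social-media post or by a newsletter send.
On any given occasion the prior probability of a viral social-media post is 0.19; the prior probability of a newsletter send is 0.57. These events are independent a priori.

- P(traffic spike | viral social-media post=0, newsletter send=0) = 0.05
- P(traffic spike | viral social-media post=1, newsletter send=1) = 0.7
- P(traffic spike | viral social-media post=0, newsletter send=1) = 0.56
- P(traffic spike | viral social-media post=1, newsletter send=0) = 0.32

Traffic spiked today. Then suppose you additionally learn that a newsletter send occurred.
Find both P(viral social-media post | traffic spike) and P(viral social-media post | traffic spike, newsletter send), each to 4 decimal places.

By total probability over the 4 (viral social-media post, newsletter send) configurations:
  P(traffic spike) = 0.05*0.81*0.43 + 0.56*0.81*0.57 + 0.32*0.19*0.43 + 0.7*0.19*0.57
        = 0.017415 + 0.258552 + 0.026144 + 0.075810 = 0.377921
Configurations with viral social-media post contribute 0.101954, so
  P(viral social-media post | traffic spike) = 0.101954 / 0.377921 ≈ 0.2698

Now condition on the additional information:
Numerator (weight on configurations with viral social-media post): 0.7·0.19 = 0.133000
Denominator P(traffic spike | newsletter send): 0.56·0.81 + 0.7·0.19 = 0.586600
P(viral social-media post | traffic spike, newsletter send) = 0.133000/0.586600 ≈ 0.2267

P(viral social-media post | traffic spike) ≈ 0.2698; P(viral social-media post | traffic spike, newsletter send) ≈ 0.2267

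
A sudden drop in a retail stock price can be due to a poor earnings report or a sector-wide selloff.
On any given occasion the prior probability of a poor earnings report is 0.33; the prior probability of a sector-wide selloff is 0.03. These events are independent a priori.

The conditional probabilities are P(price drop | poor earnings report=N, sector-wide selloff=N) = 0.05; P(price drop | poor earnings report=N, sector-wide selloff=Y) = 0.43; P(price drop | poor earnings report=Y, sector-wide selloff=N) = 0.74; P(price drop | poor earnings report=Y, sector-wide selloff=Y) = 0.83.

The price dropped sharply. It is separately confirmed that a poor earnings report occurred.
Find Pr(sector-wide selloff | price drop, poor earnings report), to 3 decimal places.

Numerator (weight on configurations with sector-wide selloff): 0.83×0.03 = 0.024900
Denominator P(price drop | poor earnings report): 0.74×0.97 + 0.83×0.03 = 0.742700
Posterior = 0.024900 / 0.742700 ≈ 0.034

Pr(sector-wide selloff | price drop, poor earnings report) ≈ 0.034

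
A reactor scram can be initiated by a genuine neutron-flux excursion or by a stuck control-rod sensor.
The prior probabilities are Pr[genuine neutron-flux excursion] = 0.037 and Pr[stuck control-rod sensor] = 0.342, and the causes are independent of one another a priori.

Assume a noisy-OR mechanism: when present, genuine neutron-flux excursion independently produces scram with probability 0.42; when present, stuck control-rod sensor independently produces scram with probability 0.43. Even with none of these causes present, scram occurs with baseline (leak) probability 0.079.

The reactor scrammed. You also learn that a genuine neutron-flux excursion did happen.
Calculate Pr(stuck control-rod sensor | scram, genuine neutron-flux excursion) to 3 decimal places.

Under noisy-OR, P(scram | causes) = 1 − (1−0.079)·∏(1−qᵢ) over the active causes.
Numerator (weight on configurations with stuck control-rod sensor): 0.695517*0.342 = 0.237867
Normalizer over all consistent configurations: 0.46582*0.658 + 0.695517*0.342 = 0.544377
P(stuck control-rod sensor | scram, genuine neutron-flux excursion) = 0.237867/0.544377 ≈ 0.437

Pr(stuck control-rod sensor | scram, genuine neutron-flux excursion) ≈ 0.437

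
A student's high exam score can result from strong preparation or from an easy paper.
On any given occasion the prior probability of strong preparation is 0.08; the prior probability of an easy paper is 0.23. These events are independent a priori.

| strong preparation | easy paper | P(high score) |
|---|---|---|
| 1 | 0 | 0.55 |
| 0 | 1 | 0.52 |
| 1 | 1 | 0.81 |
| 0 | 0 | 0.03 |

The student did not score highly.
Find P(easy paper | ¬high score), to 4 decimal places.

Numerator (weight on configurations with easy paper): 0.101568 + 0.003496 = 0.105064
The normalizing constant is 0.97×0.92×0.77 + 0.48×0.92×0.23 + 0.45×0.08×0.77 + 0.19×0.08×0.23 = 0.819932
P(easy paper | ¬high score) = 0.105064/0.819932 ≈ 0.1281

P(easy paper | ¬high score) ≈ 0.1281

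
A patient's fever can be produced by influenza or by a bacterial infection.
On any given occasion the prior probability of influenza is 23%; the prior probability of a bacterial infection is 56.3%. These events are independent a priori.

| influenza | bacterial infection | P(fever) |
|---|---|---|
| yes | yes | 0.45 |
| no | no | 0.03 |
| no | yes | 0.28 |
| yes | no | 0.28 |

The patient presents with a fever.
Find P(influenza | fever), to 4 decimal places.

P(influenza | fever) ≈ 0.3966

By total probability over the 4 (influenza, bacterial infection) configurations:
  P(fever) = 0.03*0.77*0.437 + 0.28*0.77*0.563 + 0.28*0.23*0.437 + 0.45*0.23*0.563
        = 0.010095 + 0.121383 + 0.028143 + 0.058270 = 0.217891
The terms with influenza present sum to 0.086413, so
  P(influenza | fever) = 0.086413 / 0.217891 ≈ 0.3966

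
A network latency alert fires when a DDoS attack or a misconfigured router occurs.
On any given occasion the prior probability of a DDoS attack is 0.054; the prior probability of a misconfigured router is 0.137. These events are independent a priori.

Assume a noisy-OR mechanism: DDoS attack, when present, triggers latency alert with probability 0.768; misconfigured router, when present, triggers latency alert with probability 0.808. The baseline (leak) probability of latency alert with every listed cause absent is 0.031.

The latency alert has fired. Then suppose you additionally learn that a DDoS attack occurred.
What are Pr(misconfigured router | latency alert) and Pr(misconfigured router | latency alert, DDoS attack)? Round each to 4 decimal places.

Under noisy-OR, P(latency alert | causes) = 1 − (1−0.031)·∏(1−qᵢ) over the active causes.
For the numerator, keep only misconfigured router=true terms: 0.105490 + 0.007079 = 0.112569
Denominator P(latency alert): 0.031*0.946*0.863 + 0.813952*0.946*0.137 + 0.775192*0.054*0.863 + 0.956837*0.054*0.137 = 0.174002
Posterior = 0.112569 / 0.174002 ≈ 0.6469

Now also conditioning on DDoS attack=true:
For the numerator, keep only misconfigured router=true terms: 0.956837*0.137 = 0.131087
Normalizer over all consistent configurations: 0.775192*0.863 + 0.956837*0.137 = 0.800078
Posterior = 0.131087 / 0.800078 ≈ 0.1638
The drop from 0.6469 to 0.1638 is the explaining-away (discounting) effect.

Pr(misconfigured router | latency alert) ≈ 0.6469; Pr(misconfigured router | latency alert, DDoS attack) ≈ 0.1638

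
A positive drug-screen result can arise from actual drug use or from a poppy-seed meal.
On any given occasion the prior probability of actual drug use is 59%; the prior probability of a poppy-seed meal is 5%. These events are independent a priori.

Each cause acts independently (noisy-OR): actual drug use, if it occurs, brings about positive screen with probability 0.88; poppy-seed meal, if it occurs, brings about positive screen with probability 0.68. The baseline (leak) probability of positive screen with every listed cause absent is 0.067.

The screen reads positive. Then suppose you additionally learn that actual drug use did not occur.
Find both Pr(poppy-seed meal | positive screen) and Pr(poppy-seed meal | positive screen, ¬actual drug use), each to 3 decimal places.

Pr(poppy-seed meal | positive screen) ≈ 0.076; Pr(poppy-seed meal | positive screen, ¬actual drug use) ≈ 0.355

Under noisy-OR, P(positive screen | causes) = 1 − (1−0.067)·∏(1−qᵢ) over the active causes.
Enumerate the 4 (actual drug use, poppy-seed meal) configurations and weight by the priors:
  P(positive screen) = 0.067×0.41×0.95 + 0.70144×0.41×0.05 + 0.88804×0.59×0.95 + 0.964173×0.59×0.05
        = 0.026097 + 0.014380 + 0.497746 + 0.028443 = 0.566666
Configurations with poppy-seed meal contribute 0.042823, so
  P(poppy-seed meal | positive screen) = 0.042823 / 0.566666 ≈ 0.076

Now also conditioning on actual drug use≠true:
By total probability over both values of poppy-seed meal:
  P(positive screen | ¬actual drug use) = 0.067×0.95 + 0.70144×0.05
        = 0.063650 + 0.035072 = 0.098722
Configurations with poppy-seed meal contribute 0.035072, so
  P(poppy-seed meal | positive screen, ¬actual drug use) = 0.035072 / 0.098722 ≈ 0.355
Ruling out actual drug use raises the posterior on poppy-seed meal — the flip side of explaining away.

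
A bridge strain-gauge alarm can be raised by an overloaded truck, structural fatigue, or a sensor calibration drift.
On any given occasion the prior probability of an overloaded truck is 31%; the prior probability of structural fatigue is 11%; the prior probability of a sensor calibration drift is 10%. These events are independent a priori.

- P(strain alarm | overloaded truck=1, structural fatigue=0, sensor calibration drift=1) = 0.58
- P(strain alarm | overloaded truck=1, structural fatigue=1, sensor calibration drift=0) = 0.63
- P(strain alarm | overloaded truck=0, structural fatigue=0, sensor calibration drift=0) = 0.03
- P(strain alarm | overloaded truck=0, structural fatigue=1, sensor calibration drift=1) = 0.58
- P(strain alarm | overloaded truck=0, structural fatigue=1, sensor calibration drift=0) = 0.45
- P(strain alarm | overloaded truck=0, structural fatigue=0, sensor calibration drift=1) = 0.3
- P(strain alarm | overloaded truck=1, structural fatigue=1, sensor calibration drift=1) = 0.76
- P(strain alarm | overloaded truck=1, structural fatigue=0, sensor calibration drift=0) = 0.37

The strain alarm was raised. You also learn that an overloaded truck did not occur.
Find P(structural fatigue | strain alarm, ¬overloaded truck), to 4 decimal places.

P(structural fatigue | strain alarm, ¬overloaded truck) ≈ 0.5010

Weight on structural fatigue=true, given the evidence: 0.044550 + 0.006380 = 0.050930
The normalizing constant is 0.03×0.89×0.9 + 0.3×0.89×0.1 + 0.45×0.11×0.9 + 0.58×0.11×0.1 = 0.101660
Posterior = 0.050930 / 0.101660 ≈ 0.5010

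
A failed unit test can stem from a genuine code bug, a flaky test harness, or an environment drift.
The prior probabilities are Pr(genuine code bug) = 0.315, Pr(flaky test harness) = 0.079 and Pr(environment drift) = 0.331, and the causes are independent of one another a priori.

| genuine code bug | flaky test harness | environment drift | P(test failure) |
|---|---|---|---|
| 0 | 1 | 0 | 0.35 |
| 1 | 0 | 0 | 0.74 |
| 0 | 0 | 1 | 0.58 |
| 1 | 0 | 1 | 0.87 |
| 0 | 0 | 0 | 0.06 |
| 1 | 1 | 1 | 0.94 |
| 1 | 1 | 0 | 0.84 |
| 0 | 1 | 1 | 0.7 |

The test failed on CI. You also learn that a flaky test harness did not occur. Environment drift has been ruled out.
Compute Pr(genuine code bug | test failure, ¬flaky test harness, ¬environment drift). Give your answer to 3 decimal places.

P(test failure | ¬flaky test harness, ¬environment drift) = 0.06×0.685 + 0.74×0.315 = 0.041100 + 0.233100 = 0.274200
The genuine code bug-present share is 0.74×0.315 = 0.233100.
So P(genuine code bug | test failure, ¬flaky test harness, ¬environment drift) = 0.233100/0.274200 ≈ 0.850.

Pr(genuine code bug | test failure, ¬flaky test harness, ¬environment drift) ≈ 0.850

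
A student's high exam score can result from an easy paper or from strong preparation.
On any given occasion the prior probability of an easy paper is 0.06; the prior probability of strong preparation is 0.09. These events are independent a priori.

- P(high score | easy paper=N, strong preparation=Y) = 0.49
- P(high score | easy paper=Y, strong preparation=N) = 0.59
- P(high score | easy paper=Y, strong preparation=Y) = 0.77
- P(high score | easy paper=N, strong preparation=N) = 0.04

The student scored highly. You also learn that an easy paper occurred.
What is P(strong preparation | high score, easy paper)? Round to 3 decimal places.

For the numerator, keep only strong preparation=true terms: 0.77×0.09 = 0.069300
Denominator P(high score | easy paper): 0.59×0.91 + 0.77×0.09 = 0.606200
Posterior = 0.069300 / 0.606200 ≈ 0.114

P(strong preparation | high score, easy paper) ≈ 0.114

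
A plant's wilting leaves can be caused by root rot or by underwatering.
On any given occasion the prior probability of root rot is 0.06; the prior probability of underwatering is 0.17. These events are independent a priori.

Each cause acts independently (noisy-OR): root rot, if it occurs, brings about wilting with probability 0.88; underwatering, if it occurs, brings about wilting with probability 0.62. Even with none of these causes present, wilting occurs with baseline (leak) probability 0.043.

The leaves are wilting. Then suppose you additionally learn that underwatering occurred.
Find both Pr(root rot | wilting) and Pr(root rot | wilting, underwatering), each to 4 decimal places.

Pr(root rot | wilting) ≈ 0.2847; Pr(root rot | wilting, underwatering) ≈ 0.0875

Under noisy-OR, P(wilting | causes) = 1 − (1−0.043)·∏(1−qᵢ) over the active causes.
P(wilting) = 0.043*0.94*0.83 + 0.63634*0.94*0.17 + 0.88516*0.06*0.83 + 0.956361*0.06*0.17 = 0.033549 + 0.101687 + 0.044081 + 0.009755 = 0.189072
Restricting to configurations with root rot present: 0.044081 + 0.009755 = 0.053836.
P(root rot | wilting) = 0.053836 / 0.189072 ≈ 0.2847

Now also conditioning on underwatering=true:
For the numerator, keep only root rot=true terms: 0.956361·0.06 = 0.057382
The normalizing constant is 0.63634·0.94 + 0.956361·0.06 = 0.655542
Posterior = 0.057382 / 0.655542 ≈ 0.0875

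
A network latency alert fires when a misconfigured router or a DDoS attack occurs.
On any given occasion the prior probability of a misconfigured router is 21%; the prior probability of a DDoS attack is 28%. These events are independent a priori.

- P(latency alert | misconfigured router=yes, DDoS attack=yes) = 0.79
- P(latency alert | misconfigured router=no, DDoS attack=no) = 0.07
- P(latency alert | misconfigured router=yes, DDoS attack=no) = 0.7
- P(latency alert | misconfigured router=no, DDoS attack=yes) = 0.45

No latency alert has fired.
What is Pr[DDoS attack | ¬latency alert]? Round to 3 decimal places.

P(¬latency alert) = 0.93·0.79·0.72 + 0.55·0.79·0.28 + 0.3·0.21·0.72 + 0.21·0.21·0.28 = 0.528984 + 0.121660 + 0.045360 + 0.012348 = 0.708352
Of this, 0.134008 comes from 0.121660 + 0.012348 (the DDoS attack=true cases).
So P(DDoS attack | ¬latency alert) = 0.134008/0.708352 ≈ 0.189.

Pr[DDoS attack | ¬latency alert] ≈ 0.189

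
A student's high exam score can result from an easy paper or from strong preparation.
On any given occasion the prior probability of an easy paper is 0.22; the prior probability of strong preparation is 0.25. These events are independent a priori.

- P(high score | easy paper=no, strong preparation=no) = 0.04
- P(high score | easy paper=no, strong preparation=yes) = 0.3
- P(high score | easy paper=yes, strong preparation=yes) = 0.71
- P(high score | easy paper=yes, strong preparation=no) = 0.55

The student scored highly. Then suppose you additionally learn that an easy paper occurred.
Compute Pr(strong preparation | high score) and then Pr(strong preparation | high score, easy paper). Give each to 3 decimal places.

P(high score) = 0.04*0.78*0.75 + 0.3*0.78*0.25 + 0.55*0.22*0.75 + 0.71*0.22*0.25 = 0.023400 + 0.058500 + 0.090750 + 0.039050 = 0.211700
The strong preparation-present share is 0.058500 + 0.039050 = 0.097550.
Hence the posterior is 0.097550/0.211700 ≈ 0.461.

Now also conditioning on easy paper=true:
Numerator (weight on configurations with strong preparation): 0.71*0.25 = 0.177500
Denominator P(high score | easy paper): 0.55*0.75 + 0.71*0.25 = 0.590000
P(strong preparation | high score, easy paper) = 0.177500/0.590000 ≈ 0.301

Pr(strong preparation | high score) ≈ 0.461; Pr(strong preparation | high score, easy paper) ≈ 0.301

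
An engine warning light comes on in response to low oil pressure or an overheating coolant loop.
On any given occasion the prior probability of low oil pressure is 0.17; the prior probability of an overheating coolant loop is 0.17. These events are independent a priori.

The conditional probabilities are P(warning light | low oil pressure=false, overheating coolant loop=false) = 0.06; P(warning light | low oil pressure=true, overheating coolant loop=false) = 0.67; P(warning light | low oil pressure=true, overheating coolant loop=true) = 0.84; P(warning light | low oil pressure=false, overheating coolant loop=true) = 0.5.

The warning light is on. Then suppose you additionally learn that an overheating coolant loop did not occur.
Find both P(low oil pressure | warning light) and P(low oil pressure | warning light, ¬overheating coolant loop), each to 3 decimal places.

P(low oil pressure | warning light) ≈ 0.515; P(low oil pressure | warning light, ¬overheating coolant loop) ≈ 0.696

Weight on low oil pressure=true, given the evidence: 0.094537 + 0.024276 = 0.118813
The normalizing constant is 0.06*0.83*0.83 + 0.5*0.83*0.17 + 0.67*0.17*0.83 + 0.84*0.17*0.17 = 0.230697
P(low oil pressure | warning light) = 0.118813/0.230697 ≈ 0.515

Now also conditioning on overheating coolant loop≠true:
P(warning light | ¬overheating coolant loop) = 0.06*0.83 + 0.67*0.17 = 0.049800 + 0.113900 = 0.163700
Of this, 0.113900 comes from 0.67*0.17 (the low oil pressure=true cases).
P(low oil pressure | warning light, ¬overheating coolant loop) = 0.113900 / 0.163700 ≈ 0.696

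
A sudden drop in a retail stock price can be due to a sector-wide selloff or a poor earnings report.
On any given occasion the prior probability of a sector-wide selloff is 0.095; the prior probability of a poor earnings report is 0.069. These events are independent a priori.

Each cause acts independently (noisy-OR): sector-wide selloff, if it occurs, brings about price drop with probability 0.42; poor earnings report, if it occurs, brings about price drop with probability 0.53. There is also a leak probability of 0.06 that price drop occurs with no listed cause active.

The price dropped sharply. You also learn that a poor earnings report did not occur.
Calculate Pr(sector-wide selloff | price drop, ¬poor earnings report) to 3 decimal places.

Under noisy-OR, P(price drop | causes) = 1 − (1−0.06)·∏(1−qᵢ) over the active causes.
By total probability over both values of sector-wide selloff:
  P(price drop | ¬poor earnings report) = 0.06·0.905 + 0.4548·0.095
        = 0.054300 + 0.043206 = 0.097506
The terms with sector-wide selloff present sum to 0.043206, so
  P(sector-wide selloff | price drop, ¬poor earnings report) = 0.043206 / 0.097506 ≈ 0.443

Pr(sector-wide selloff | price drop, ¬poor earnings report) ≈ 0.443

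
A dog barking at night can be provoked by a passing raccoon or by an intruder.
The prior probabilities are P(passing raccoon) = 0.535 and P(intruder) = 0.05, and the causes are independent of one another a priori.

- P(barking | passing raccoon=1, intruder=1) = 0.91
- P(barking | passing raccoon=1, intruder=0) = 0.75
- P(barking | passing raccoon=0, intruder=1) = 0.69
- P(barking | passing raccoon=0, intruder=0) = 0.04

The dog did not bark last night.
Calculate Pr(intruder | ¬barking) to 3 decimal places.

Pr(intruder | ¬barking) ≈ 0.017

Enumerate the 4 (passing raccoon, intruder) configurations and weight by the priors:
  P(¬barking) = 0.96*0.465*0.95 + 0.31*0.465*0.05 + 0.25*0.535*0.95 + 0.09*0.535*0.05
        = 0.424080 + 0.007208 + 0.127062 + 0.002407 = 0.560757
Keeping only the intruder-present terms gives 0.009615, so
  P(intruder | ¬barking) = 0.009615 / 0.560757 ≈ 0.017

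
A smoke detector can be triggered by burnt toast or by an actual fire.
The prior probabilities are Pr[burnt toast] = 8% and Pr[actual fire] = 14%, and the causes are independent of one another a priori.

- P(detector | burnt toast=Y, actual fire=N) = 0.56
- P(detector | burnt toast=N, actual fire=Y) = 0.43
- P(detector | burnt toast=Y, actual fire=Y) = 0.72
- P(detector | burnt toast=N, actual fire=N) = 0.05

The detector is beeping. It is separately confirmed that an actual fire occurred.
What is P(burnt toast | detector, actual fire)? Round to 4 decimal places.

By total probability over both values of burnt toast:
  P(detector | actual fire) = 0.43·0.92 + 0.72·0.08
        = 0.395600 + 0.057600 = 0.453200
Keeping only the burnt toast-present terms gives 0.057600, so
  P(burnt toast | detector, actual fire) = 0.057600 / 0.453200 ≈ 0.1271

P(burnt toast | detector, actual fire) ≈ 0.1271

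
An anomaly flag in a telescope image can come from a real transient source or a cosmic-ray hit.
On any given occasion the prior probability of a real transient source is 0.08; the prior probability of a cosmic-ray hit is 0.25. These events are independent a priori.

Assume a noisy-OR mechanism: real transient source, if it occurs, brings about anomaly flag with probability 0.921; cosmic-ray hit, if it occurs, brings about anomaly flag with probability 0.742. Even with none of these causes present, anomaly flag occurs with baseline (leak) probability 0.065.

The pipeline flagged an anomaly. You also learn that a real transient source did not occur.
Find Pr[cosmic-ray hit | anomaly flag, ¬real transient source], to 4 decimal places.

Pr[cosmic-ray hit | anomaly flag, ¬real transient source] ≈ 0.7955

Under noisy-OR, P(anomaly flag | causes) = 1 − (1−0.065)·∏(1−qᵢ) over the active causes.
For the numerator, keep only cosmic-ray hit=true terms: 0.75877×0.25 = 0.189692
The normalizing constant is 0.065×0.75 + 0.75877×0.25 = 0.238442
P(cosmic-ray hit | anomaly flag, ¬real transient source) = 0.189692/0.238442 ≈ 0.7955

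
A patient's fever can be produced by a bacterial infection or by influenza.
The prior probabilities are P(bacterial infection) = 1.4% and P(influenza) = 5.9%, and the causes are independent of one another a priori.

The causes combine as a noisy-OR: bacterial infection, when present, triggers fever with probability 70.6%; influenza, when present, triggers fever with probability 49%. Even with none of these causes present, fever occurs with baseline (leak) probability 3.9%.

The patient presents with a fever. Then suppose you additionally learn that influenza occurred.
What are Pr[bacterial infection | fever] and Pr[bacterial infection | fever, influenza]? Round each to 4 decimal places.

Pr[bacterial infection | fever] ≈ 0.1337; Pr[bacterial infection | fever, influenza] ≈ 0.0233

Under noisy-OR, P(fever | causes) = 1 − (1−0.039)·∏(1−qᵢ) over the active causes.
Numerator (weight on configurations with bacterial infection): 0.009452 + 0.000707 = 0.010159
The normalizing constant is 0.039*0.986*0.941 + 0.50989*0.986*0.059 + 0.717466*0.014*0.941 + 0.855908*0.014*0.059 = 0.076006
Posterior = 0.010159 / 0.076006 ≈ 0.1337

With the extra evidence:
P(fever | influenza) = 0.50989*0.986 + 0.855908*0.014 = 0.502752 + 0.011983 = 0.514735
The bacterial infection-present share is 0.855908*0.014 = 0.011983.
So P(bacterial infection | fever, influenza) = 0.011983/0.514735 ≈ 0.0233.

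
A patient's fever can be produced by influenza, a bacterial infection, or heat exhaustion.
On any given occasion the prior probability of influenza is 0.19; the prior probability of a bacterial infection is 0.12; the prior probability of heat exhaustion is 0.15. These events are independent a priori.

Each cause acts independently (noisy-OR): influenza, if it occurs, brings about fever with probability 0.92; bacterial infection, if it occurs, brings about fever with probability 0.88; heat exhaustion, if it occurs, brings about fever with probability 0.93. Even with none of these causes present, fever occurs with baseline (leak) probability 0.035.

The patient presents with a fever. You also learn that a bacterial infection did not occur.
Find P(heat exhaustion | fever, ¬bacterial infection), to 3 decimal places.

Under noisy-OR, P(fever | causes) = 1 − (1−0.035)·∏(1−qᵢ) over the active causes.
P(fever | ¬bacterial infection) = 0.035*0.81*0.85 + 0.93245*0.81*0.15 + 0.9228*0.19*0.85 + 0.994596*0.19*0.15 = 0.024098 + 0.113293 + 0.149032 + 0.028346 = 0.314769
Restricting to configurations with heat exhaustion present: 0.113293 + 0.028346 = 0.141639.
Hence the posterior is 0.141639/0.314769 ≈ 0.450.

P(heat exhaustion | fever, ¬bacterial infection) ≈ 0.450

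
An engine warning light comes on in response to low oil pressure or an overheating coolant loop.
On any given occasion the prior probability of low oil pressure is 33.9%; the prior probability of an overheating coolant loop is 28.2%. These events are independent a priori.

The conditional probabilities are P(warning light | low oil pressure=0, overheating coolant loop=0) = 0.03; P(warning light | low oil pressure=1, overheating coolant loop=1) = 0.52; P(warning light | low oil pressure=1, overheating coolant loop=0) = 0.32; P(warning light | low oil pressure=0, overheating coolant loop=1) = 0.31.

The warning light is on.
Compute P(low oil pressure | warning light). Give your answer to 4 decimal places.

Enumerate the 4 (low oil pressure, overheating coolant loop) configurations and weight by the priors:
  P(warning light) = 0.03*0.661*0.718 + 0.31*0.661*0.282 + 0.32*0.339*0.718 + 0.52*0.339*0.282
        = 0.014238 + 0.057785 + 0.077889 + 0.049711 = 0.199623
Keeping only the low oil pressure-present terms gives 0.127600, so
  P(low oil pressure | warning light) = 0.127600 / 0.199623 ≈ 0.6392

P(low oil pressure | warning light) ≈ 0.6392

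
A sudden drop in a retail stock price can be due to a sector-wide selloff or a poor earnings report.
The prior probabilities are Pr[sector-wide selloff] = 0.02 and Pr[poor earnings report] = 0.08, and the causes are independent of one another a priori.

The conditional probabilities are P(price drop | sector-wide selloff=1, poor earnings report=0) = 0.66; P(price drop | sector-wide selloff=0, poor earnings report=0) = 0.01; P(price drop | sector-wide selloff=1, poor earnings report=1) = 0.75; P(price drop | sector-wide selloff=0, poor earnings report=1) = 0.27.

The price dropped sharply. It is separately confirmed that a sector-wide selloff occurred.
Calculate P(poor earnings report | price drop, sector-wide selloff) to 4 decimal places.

Numerator (weight on configurations with poor earnings report): 0.75×0.08 = 0.060000
Denominator P(price drop | sector-wide selloff): 0.66×0.92 + 0.75×0.08 = 0.667200
Posterior = 0.060000 / 0.667200 ≈ 0.0899

P(poor earnings report | price drop, sector-wide selloff) ≈ 0.0899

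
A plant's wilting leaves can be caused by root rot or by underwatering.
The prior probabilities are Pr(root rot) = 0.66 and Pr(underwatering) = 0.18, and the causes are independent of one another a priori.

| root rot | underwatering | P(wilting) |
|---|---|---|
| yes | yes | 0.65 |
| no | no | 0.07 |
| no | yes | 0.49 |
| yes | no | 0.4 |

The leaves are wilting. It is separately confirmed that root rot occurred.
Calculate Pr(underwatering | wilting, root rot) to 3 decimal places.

Pr(underwatering | wilting, root rot) ≈ 0.263

For the numerator, keep only underwatering=true terms: 0.65*0.18 = 0.117000
Denominator P(wilting | root rot): 0.4*0.82 + 0.65*0.18 = 0.445000
P(underwatering | wilting, root rot) = 0.117000/0.445000 ≈ 0.263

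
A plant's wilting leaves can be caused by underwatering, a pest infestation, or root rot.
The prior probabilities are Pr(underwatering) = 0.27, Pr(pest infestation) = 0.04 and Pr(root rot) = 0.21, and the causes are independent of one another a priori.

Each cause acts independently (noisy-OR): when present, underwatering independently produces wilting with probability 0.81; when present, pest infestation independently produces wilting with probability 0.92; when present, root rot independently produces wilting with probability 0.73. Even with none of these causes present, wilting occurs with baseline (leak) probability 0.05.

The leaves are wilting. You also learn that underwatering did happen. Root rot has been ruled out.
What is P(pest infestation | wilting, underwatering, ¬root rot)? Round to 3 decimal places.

Under noisy-OR, P(wilting | causes) = 1 − (1−0.05)·∏(1−qᵢ) over the active causes.
Numerator (weight on configurations with pest infestation): 0.98556×0.04 = 0.039422
Normalizer over all consistent configurations: 0.8195×0.96 + 0.98556×0.04 = 0.826142
P(pest infestation | wilting, underwatering, ¬root rot) = 0.039422/0.826142 ≈ 0.048

P(pest infestation | wilting, underwatering, ¬root rot) ≈ 0.048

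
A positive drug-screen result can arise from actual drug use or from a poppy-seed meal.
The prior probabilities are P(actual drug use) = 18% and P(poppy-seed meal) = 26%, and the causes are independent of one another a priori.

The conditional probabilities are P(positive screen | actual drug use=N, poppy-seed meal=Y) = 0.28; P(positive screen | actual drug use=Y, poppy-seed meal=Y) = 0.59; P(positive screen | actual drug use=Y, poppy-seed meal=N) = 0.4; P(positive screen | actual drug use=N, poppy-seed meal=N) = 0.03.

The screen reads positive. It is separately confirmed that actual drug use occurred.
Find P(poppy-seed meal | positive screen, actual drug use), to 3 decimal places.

P(poppy-seed meal | positive screen, actual drug use) ≈ 0.341

P(positive screen | actual drug use) = 0.4×0.74 + 0.59×0.26 = 0.296000 + 0.153400 = 0.449400
The poppy-seed meal-present share is 0.59×0.26 = 0.153400.
P(poppy-seed meal | positive screen, actual drug use) = 0.153400 / 0.449400 ≈ 0.341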